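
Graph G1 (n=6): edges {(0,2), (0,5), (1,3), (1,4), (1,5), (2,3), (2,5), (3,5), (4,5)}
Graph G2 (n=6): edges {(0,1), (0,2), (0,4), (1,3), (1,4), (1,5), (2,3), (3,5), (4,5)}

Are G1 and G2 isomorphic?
No, not isomorphic

The graphs are NOT isomorphic.

Counting triangles (3-cliques): G1 has 4, G2 has 3.
Triangle count is an isomorphism invariant, so differing triangle counts rule out isomorphism.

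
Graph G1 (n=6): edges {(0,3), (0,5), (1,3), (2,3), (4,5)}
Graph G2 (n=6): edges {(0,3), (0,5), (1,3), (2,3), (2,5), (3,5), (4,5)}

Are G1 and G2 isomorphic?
No, not isomorphic

The graphs are NOT isomorphic.

Counting edges: G1 has 5 edge(s); G2 has 7 edge(s).
Edge count is an isomorphism invariant (a bijection on vertices induces a bijection on edges), so differing edge counts rule out isomorphism.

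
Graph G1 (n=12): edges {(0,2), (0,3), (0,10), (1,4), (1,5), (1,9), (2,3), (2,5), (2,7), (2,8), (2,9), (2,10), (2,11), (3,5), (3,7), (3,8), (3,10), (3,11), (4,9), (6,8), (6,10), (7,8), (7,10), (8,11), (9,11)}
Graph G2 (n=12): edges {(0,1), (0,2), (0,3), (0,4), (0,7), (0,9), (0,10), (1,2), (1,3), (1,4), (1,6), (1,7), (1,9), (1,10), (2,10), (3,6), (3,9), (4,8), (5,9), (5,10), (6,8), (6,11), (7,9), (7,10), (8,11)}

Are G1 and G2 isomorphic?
Yes, isomorphic

The graphs are isomorphic.
One valid mapping φ: V(G1) → V(G2): 0→2, 1→8, 2→1, 3→0, 4→11, 5→4, 6→5, 7→7, 8→9, 9→6, 10→10, 11→3

Verify φ preserves adjacency — for each edge of G1, its image is an edge of G2:
  (0,2) → (φ(0),φ(2)) = (1,2) ∈ E(G2) ✓
  (0,3) → (φ(0),φ(3)) = (0,2) ∈ E(G2) ✓
  (0,10) → (φ(0),φ(10)) = (2,10) ∈ E(G2) ✓
  (1,4) → (φ(1),φ(4)) = (8,11) ∈ E(G2) ✓
  (1,5) → (φ(1),φ(5)) = (4,8) ∈ E(G2) ✓
  (1,9) → (φ(1),φ(9)) = (6,8) ∈ E(G2) ✓
  (2,3) → (φ(2),φ(3)) = (0,1) ∈ E(G2) ✓
  (2,5) → (φ(2),φ(5)) = (1,4) ∈ E(G2) ✓
  (2,7) → (φ(2),φ(7)) = (1,7) ∈ E(G2) ✓
  (2,8) → (φ(2),φ(8)) = (1,9) ∈ E(G2) ✓
  (2,9) → (φ(2),φ(9)) = (1,6) ∈ E(G2) ✓
  (2,10) → (φ(2),φ(10)) = (1,10) ∈ E(G2) ✓
  (2,11) → (φ(2),φ(11)) = (1,3) ∈ E(G2) ✓
  (3,5) → (φ(3),φ(5)) = (0,4) ∈ E(G2) ✓
  (3,7) → (φ(3),φ(7)) = (0,7) ∈ E(G2) ✓
  (3,8) → (φ(3),φ(8)) = (0,9) ∈ E(G2) ✓
  (3,10) → (φ(3),φ(10)) = (0,10) ∈ E(G2) ✓
  (3,11) → (φ(3),φ(11)) = (0,3) ∈ E(G2) ✓
  (4,9) → (φ(4),φ(9)) = (6,11) ∈ E(G2) ✓
  (6,8) → (φ(6),φ(8)) = (5,9) ∈ E(G2) ✓
  (6,10) → (φ(6),φ(10)) = (5,10) ∈ E(G2) ✓
  (7,8) → (φ(7),φ(8)) = (7,9) ∈ E(G2) ✓
  (7,10) → (φ(7),φ(10)) = (7,10) ∈ E(G2) ✓
  (8,11) → (φ(8),φ(11)) = (3,9) ∈ E(G2) ✓
  (9,11) → (φ(9),φ(11)) = (3,6) ∈ E(G2) ✓
All 25 edges of G1 map to edges of G2, and |E(G1)| = |E(G2)| = 25, so φ is a bijection on edges as well as vertices. Hence G1 ≅ G2.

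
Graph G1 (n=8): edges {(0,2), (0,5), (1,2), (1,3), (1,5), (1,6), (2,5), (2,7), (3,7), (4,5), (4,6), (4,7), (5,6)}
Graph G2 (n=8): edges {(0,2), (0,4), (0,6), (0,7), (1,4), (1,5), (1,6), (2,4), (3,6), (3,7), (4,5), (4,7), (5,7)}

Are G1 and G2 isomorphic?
Yes, isomorphic

The graphs are isomorphic.
One valid mapping φ: V(G1) → V(G2): 0→2, 1→7, 2→0, 3→3, 4→1, 5→4, 6→5, 7→6

Verify φ preserves adjacency — for each edge of G1, its image is an edge of G2:
  (0,2) → (φ(0),φ(2)) = (0,2) ∈ E(G2) ✓
  (0,5) → (φ(0),φ(5)) = (2,4) ∈ E(G2) ✓
  (1,2) → (φ(1),φ(2)) = (0,7) ∈ E(G2) ✓
  (1,3) → (φ(1),φ(3)) = (3,7) ∈ E(G2) ✓
  (1,5) → (φ(1),φ(5)) = (4,7) ∈ E(G2) ✓
  (1,6) → (φ(1),φ(6)) = (5,7) ∈ E(G2) ✓
  (2,5) → (φ(2),φ(5)) = (0,4) ∈ E(G2) ✓
  (2,7) → (φ(2),φ(7)) = (0,6) ∈ E(G2) ✓
  (3,7) → (φ(3),φ(7)) = (3,6) ∈ E(G2) ✓
  (4,5) → (φ(4),φ(5)) = (1,4) ∈ E(G2) ✓
  (4,6) → (φ(4),φ(6)) = (1,5) ∈ E(G2) ✓
  (4,7) → (φ(4),φ(7)) = (1,6) ∈ E(G2) ✓
  (5,6) → (φ(5),φ(6)) = (4,5) ∈ E(G2) ✓
All 13 edges of G1 map to edges of G2, and |E(G1)| = |E(G2)| = 13, so φ is a bijection on edges as well as vertices. Hence G1 ≅ G2.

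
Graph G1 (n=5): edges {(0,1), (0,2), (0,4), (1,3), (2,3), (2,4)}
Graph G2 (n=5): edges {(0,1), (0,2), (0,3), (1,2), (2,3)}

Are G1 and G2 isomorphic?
No, not isomorphic

The graphs are NOT isomorphic.

Counting triangles (3-cliques): G1 has 1, G2 has 2.
Triangle count is an isomorphism invariant, so differing triangle counts rule out isomorphism.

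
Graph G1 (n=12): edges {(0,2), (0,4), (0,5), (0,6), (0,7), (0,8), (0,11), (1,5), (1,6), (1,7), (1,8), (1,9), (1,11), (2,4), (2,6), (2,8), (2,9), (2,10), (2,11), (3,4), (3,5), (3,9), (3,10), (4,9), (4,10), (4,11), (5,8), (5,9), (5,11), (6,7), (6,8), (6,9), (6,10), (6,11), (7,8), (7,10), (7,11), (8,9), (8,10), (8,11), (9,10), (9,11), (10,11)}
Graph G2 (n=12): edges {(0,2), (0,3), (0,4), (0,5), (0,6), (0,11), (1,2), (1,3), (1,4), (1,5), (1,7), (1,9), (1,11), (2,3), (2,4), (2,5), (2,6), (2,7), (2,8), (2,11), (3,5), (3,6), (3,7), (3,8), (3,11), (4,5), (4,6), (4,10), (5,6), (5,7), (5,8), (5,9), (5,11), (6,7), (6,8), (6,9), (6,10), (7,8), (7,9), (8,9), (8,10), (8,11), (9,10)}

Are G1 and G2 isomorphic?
Yes, isomorphic

The graphs are isomorphic.
One valid mapping φ: V(G1) → V(G2): 0→1, 1→0, 2→7, 3→10, 4→9, 5→4, 6→3, 7→11, 8→2, 9→6, 10→8, 11→5

Verify φ preserves adjacency — for each edge of G1, its image is an edge of G2:
  (0,2) → (φ(0),φ(2)) = (1,7) ∈ E(G2) ✓
  (0,4) → (φ(0),φ(4)) = (1,9) ∈ E(G2) ✓
  (0,5) → (φ(0),φ(5)) = (1,4) ∈ E(G2) ✓
  (0,6) → (φ(0),φ(6)) = (1,3) ∈ E(G2) ✓
  (0,7) → (φ(0),φ(7)) = (1,11) ∈ E(G2) ✓
  (0,8) → (φ(0),φ(8)) = (1,2) ∈ E(G2) ✓
  (0,11) → (φ(0),φ(11)) = (1,5) ∈ E(G2) ✓
  (1,5) → (φ(1),φ(5)) = (0,4) ∈ E(G2) ✓
  (1,6) → (φ(1),φ(6)) = (0,3) ∈ E(G2) ✓
  (1,7) → (φ(1),φ(7)) = (0,11) ∈ E(G2) ✓
  (1,8) → (φ(1),φ(8)) = (0,2) ∈ E(G2) ✓
  (1,9) → (φ(1),φ(9)) = (0,6) ∈ E(G2) ✓
  (1,11) → (φ(1),φ(11)) = (0,5) ∈ E(G2) ✓
  (2,4) → (φ(2),φ(4)) = (7,9) ∈ E(G2) ✓
  (2,6) → (φ(2),φ(6)) = (3,7) ∈ E(G2) ✓
  (2,8) → (φ(2),φ(8)) = (2,7) ∈ E(G2) ✓
  (2,9) → (φ(2),φ(9)) = (6,7) ∈ E(G2) ✓
  (2,10) → (φ(2),φ(10)) = (7,8) ∈ E(G2) ✓
  (2,11) → (φ(2),φ(11)) = (5,7) ∈ E(G2) ✓
  (3,4) → (φ(3),φ(4)) = (9,10) ∈ E(G2) ✓
  (3,5) → (φ(3),φ(5)) = (4,10) ∈ E(G2) ✓
  (3,9) → (φ(3),φ(9)) = (6,10) ∈ E(G2) ✓
  (3,10) → (φ(3),φ(10)) = (8,10) ∈ E(G2) ✓
  (4,9) → (φ(4),φ(9)) = (6,9) ∈ E(G2) ✓
  (4,10) → (φ(4),φ(10)) = (8,9) ∈ E(G2) ✓
  (4,11) → (φ(4),φ(11)) = (5,9) ∈ E(G2) ✓
  (5,8) → (φ(5),φ(8)) = (2,4) ∈ E(G2) ✓
  (5,9) → (φ(5),φ(9)) = (4,6) ∈ E(G2) ✓
  (5,11) → (φ(5),φ(11)) = (4,5) ∈ E(G2) ✓
  (6,7) → (φ(6),φ(7)) = (3,11) ∈ E(G2) ✓
  (6,8) → (φ(6),φ(8)) = (2,3) ∈ E(G2) ✓
  (6,9) → (φ(6),φ(9)) = (3,6) ∈ E(G2) ✓
  (6,10) → (φ(6),φ(10)) = (3,8) ∈ E(G2) ✓
  (6,11) → (φ(6),φ(11)) = (3,5) ∈ E(G2) ✓
  (7,8) → (φ(7),φ(8)) = (2,11) ∈ E(G2) ✓
  (7,10) → (φ(7),φ(10)) = (8,11) ∈ E(G2) ✓
  (7,11) → (φ(7),φ(11)) = (5,11) ∈ E(G2) ✓
  (8,9) → (φ(8),φ(9)) = (2,6) ∈ E(G2) ✓
  (8,10) → (φ(8),φ(10)) = (2,8) ∈ E(G2) ✓
  (8,11) → (φ(8),φ(11)) = (2,5) ∈ E(G2) ✓
  (9,10) → (φ(9),φ(10)) = (6,8) ∈ E(G2) ✓
  (9,11) → (φ(9),φ(11)) = (5,6) ∈ E(G2) ✓
  (10,11) → (φ(10),φ(11)) = (5,8) ∈ E(G2) ✓
All 43 edges of G1 map to edges of G2, and |E(G1)| = |E(G2)| = 43, so φ is a bijection on edges as well as vertices. Hence G1 ≅ G2.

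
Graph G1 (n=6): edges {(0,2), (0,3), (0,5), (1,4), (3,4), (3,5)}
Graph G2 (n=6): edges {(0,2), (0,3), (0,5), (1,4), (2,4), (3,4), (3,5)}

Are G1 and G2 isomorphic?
No, not isomorphic

The graphs are NOT isomorphic.

Counting edges: G1 has 6 edge(s); G2 has 7 edge(s).
Edge count is an isomorphism invariant (a bijection on vertices induces a bijection on edges), so differing edge counts rule out isomorphism.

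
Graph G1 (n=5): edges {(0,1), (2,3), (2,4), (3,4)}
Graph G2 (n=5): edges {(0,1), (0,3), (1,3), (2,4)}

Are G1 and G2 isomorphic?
Yes, isomorphic

The graphs are isomorphic.
One valid mapping φ: V(G1) → V(G2): 0→2, 1→4, 2→0, 3→1, 4→3

Verify φ preserves adjacency — for each edge of G1, its image is an edge of G2:
  (0,1) → (φ(0),φ(1)) = (2,4) ∈ E(G2) ✓
  (2,3) → (φ(2),φ(3)) = (0,1) ∈ E(G2) ✓
  (2,4) → (φ(2),φ(4)) = (0,3) ∈ E(G2) ✓
  (3,4) → (φ(3),φ(4)) = (1,3) ∈ E(G2) ✓
All 4 edges of G1 map to edges of G2, and |E(G1)| = |E(G2)| = 4, so φ is a bijection on edges as well as vertices. Hence G1 ≅ G2.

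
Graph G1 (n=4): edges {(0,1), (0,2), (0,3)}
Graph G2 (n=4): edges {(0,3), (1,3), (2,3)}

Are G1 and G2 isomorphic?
Yes, isomorphic

The graphs are isomorphic.
One valid mapping φ: V(G1) → V(G2): 0→3, 1→1, 2→2, 3→0

Verify φ preserves adjacency — for each edge of G1, its image is an edge of G2:
  (0,1) → (φ(0),φ(1)) = (1,3) ∈ E(G2) ✓
  (0,2) → (φ(0),φ(2)) = (2,3) ∈ E(G2) ✓
  (0,3) → (φ(0),φ(3)) = (0,3) ∈ E(G2) ✓
All 3 edges of G1 map to edges of G2, and |E(G1)| = |E(G2)| = 3, so φ is a bijection on edges as well as vertices. Hence G1 ≅ G2.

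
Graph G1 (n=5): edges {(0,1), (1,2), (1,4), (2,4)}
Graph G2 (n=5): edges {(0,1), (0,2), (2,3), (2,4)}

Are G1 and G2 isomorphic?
No, not isomorphic

The graphs are NOT isomorphic.

Connected components of G1: 2 component(s) with vertex sets [[3], [0, 1, 2, 4]], sizes [1, 4].
Connected components of G2: 1 component(s) with vertex sets [[0, 1, 2, 3, 4]], sizes [5].
The number of connected components (and the multiset of component sizes) is an isomorphism invariant — an isomorphism maps each component of G1 bijectively onto a component of G2. Since G1 has 2 component(s) and G2 has 1, they cannot be isomorphic.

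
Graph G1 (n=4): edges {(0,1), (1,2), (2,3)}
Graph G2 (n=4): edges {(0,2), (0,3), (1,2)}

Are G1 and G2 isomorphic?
Yes, isomorphic

The graphs are isomorphic.
One valid mapping φ: V(G1) → V(G2): 0→3, 1→0, 2→2, 3→1

Verify φ preserves adjacency — for each edge of G1, its image is an edge of G2:
  (0,1) → (φ(0),φ(1)) = (0,3) ∈ E(G2) ✓
  (1,2) → (φ(1),φ(2)) = (0,2) ∈ E(G2) ✓
  (2,3) → (φ(2),φ(3)) = (1,2) ∈ E(G2) ✓
All 3 edges of G1 map to edges of G2, and |E(G1)| = |E(G2)| = 3, so φ is a bijection on edges as well as vertices. Hence G1 ≅ G2.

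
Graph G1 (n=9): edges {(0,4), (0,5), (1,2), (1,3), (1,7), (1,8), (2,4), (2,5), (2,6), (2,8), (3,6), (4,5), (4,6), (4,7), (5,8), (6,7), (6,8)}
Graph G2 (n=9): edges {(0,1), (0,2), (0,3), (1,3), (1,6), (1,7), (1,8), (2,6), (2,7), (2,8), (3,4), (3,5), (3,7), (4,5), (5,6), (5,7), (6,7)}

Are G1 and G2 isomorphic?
Yes, isomorphic

The graphs are isomorphic.
One valid mapping φ: V(G1) → V(G2): 0→4, 1→2, 2→7, 3→8, 4→3, 5→5, 6→1, 7→0, 8→6

Verify φ preserves adjacency — for each edge of G1, its image is an edge of G2:
  (0,4) → (φ(0),φ(4)) = (3,4) ∈ E(G2) ✓
  (0,5) → (φ(0),φ(5)) = (4,5) ∈ E(G2) ✓
  (1,2) → (φ(1),φ(2)) = (2,7) ∈ E(G2) ✓
  (1,3) → (φ(1),φ(3)) = (2,8) ∈ E(G2) ✓
  (1,7) → (φ(1),φ(7)) = (0,2) ∈ E(G2) ✓
  (1,8) → (φ(1),φ(8)) = (2,6) ∈ E(G2) ✓
  (2,4) → (φ(2),φ(4)) = (3,7) ∈ E(G2) ✓
  (2,5) → (φ(2),φ(5)) = (5,7) ∈ E(G2) ✓
  (2,6) → (φ(2),φ(6)) = (1,7) ∈ E(G2) ✓
  (2,8) → (φ(2),φ(8)) = (6,7) ∈ E(G2) ✓
  (3,6) → (φ(3),φ(6)) = (1,8) ∈ E(G2) ✓
  (4,5) → (φ(4),φ(5)) = (3,5) ∈ E(G2) ✓
  (4,6) → (φ(4),φ(6)) = (1,3) ∈ E(G2) ✓
  (4,7) → (φ(4),φ(7)) = (0,3) ∈ E(G2) ✓
  (5,8) → (φ(5),φ(8)) = (5,6) ∈ E(G2) ✓
  (6,7) → (φ(6),φ(7)) = (0,1) ∈ E(G2) ✓
  (6,8) → (φ(6),φ(8)) = (1,6) ∈ E(G2) ✓
All 17 edges of G1 map to edges of G2, and |E(G1)| = |E(G2)| = 17, so φ is a bijection on edges as well as vertices. Hence G1 ≅ G2.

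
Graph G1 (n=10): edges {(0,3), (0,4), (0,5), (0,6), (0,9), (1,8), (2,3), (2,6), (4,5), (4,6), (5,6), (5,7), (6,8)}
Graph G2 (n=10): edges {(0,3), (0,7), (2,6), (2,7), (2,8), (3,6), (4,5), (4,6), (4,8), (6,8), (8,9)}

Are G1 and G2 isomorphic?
No, not isomorphic

The graphs are NOT isomorphic.

Connected components of G1: 1 component(s) with vertex sets [[0, 1, 2, 3, 4, 5, 6, 7, 8, 9]], sizes [10].
Connected components of G2: 2 component(s) with vertex sets [[1], [0, 2, 3, 4, 5, 6, 7, 8, 9]], sizes [1, 9].
The number of connected components (and the multiset of component sizes) is an isomorphism invariant — an isomorphism maps each component of G1 bijectively onto a component of G2. Since G1 has 1 component(s) and G2 has 2, they cannot be isomorphic.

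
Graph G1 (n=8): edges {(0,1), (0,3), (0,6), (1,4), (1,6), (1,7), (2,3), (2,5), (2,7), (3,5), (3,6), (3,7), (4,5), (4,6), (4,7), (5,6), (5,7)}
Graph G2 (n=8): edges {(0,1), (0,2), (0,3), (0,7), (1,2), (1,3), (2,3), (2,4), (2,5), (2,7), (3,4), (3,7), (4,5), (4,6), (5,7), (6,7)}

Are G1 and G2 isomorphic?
No, not isomorphic

The graphs are NOT isomorphic.

Degrees in G1: deg(0)=3, deg(1)=4, deg(2)=3, deg(3)=5, deg(4)=4, deg(5)=5, deg(6)=5, deg(7)=5.
Sorted degree sequence of G1: [5, 5, 5, 5, 4, 4, 3, 3].
Degrees in G2: deg(0)=4, deg(1)=3, deg(2)=6, deg(3)=5, deg(4)=4, deg(5)=3, deg(6)=2, deg(7)=5.
Sorted degree sequence of G2: [6, 5, 5, 4, 4, 3, 3, 2].
The (sorted) degree sequence is an isomorphism invariant, so since G1 and G2 have different degree sequences they cannot be isomorphic.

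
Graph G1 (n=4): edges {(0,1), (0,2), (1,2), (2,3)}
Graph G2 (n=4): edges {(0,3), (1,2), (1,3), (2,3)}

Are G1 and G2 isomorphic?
Yes, isomorphic

The graphs are isomorphic.
One valid mapping φ: V(G1) → V(G2): 0→2, 1→1, 2→3, 3→0

Verify φ preserves adjacency — for each edge of G1, its image is an edge of G2:
  (0,1) → (φ(0),φ(1)) = (1,2) ∈ E(G2) ✓
  (0,2) → (φ(0),φ(2)) = (2,3) ∈ E(G2) ✓
  (1,2) → (φ(1),φ(2)) = (1,3) ∈ E(G2) ✓
  (2,3) → (φ(2),φ(3)) = (0,3) ∈ E(G2) ✓
All 4 edges of G1 map to edges of G2, and |E(G1)| = |E(G2)| = 4, so φ is a bijection on edges as well as vertices. Hence G1 ≅ G2.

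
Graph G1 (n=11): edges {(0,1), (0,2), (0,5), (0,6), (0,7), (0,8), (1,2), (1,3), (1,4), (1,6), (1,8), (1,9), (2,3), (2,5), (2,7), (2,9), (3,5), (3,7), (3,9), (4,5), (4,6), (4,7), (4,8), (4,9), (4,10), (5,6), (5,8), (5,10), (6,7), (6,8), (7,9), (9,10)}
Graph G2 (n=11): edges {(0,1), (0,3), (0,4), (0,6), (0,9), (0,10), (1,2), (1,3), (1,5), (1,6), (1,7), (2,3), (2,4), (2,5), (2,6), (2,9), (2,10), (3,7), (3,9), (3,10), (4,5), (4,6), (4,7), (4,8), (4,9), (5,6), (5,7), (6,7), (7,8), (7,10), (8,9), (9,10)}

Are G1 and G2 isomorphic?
Yes, isomorphic

The graphs are isomorphic.
One valid mapping φ: V(G1) → V(G2): 0→1, 1→2, 2→3, 3→10, 4→4, 5→7, 6→6, 7→0, 8→5, 9→9, 10→8

Verify φ preserves adjacency — for each edge of G1, its image is an edge of G2:
  (0,1) → (φ(0),φ(1)) = (1,2) ∈ E(G2) ✓
  (0,2) → (φ(0),φ(2)) = (1,3) ∈ E(G2) ✓
  (0,5) → (φ(0),φ(5)) = (1,7) ∈ E(G2) ✓
  (0,6) → (φ(0),φ(6)) = (1,6) ∈ E(G2) ✓
  (0,7) → (φ(0),φ(7)) = (0,1) ∈ E(G2) ✓
  (0,8) → (φ(0),φ(8)) = (1,5) ∈ E(G2) ✓
  (1,2) → (φ(1),φ(2)) = (2,3) ∈ E(G2) ✓
  (1,3) → (φ(1),φ(3)) = (2,10) ∈ E(G2) ✓
  (1,4) → (φ(1),φ(4)) = (2,4) ∈ E(G2) ✓
  (1,6) → (φ(1),φ(6)) = (2,6) ∈ E(G2) ✓
  (1,8) → (φ(1),φ(8)) = (2,5) ∈ E(G2) ✓
  (1,9) → (φ(1),φ(9)) = (2,9) ∈ E(G2) ✓
  (2,3) → (φ(2),φ(3)) = (3,10) ∈ E(G2) ✓
  (2,5) → (φ(2),φ(5)) = (3,7) ∈ E(G2) ✓
  (2,7) → (φ(2),φ(7)) = (0,3) ∈ E(G2) ✓
  (2,9) → (φ(2),φ(9)) = (3,9) ∈ E(G2) ✓
  (3,5) → (φ(3),φ(5)) = (7,10) ∈ E(G2) ✓
  (3,7) → (φ(3),φ(7)) = (0,10) ∈ E(G2) ✓
  (3,9) → (φ(3),φ(9)) = (9,10) ∈ E(G2) ✓
  (4,5) → (φ(4),φ(5)) = (4,7) ∈ E(G2) ✓
  (4,6) → (φ(4),φ(6)) = (4,6) ∈ E(G2) ✓
  (4,7) → (φ(4),φ(7)) = (0,4) ∈ E(G2) ✓
  (4,8) → (φ(4),φ(8)) = (4,5) ∈ E(G2) ✓
  (4,9) → (φ(4),φ(9)) = (4,9) ∈ E(G2) ✓
  (4,10) → (φ(4),φ(10)) = (4,8) ∈ E(G2) ✓
  (5,6) → (φ(5),φ(6)) = (6,7) ∈ E(G2) ✓
  (5,8) → (φ(5),φ(8)) = (5,7) ∈ E(G2) ✓
  (5,10) → (φ(5),φ(10)) = (7,8) ∈ E(G2) ✓
  (6,7) → (φ(6),φ(7)) = (0,6) ∈ E(G2) ✓
  (6,8) → (φ(6),φ(8)) = (5,6) ∈ E(G2) ✓
  (7,9) → (φ(7),φ(9)) = (0,9) ∈ E(G2) ✓
  (9,10) → (φ(9),φ(10)) = (8,9) ∈ E(G2) ✓
All 32 edges of G1 map to edges of G2, and |E(G1)| = |E(G2)| = 32, so φ is a bijection on edges as well as vertices. Hence G1 ≅ G2.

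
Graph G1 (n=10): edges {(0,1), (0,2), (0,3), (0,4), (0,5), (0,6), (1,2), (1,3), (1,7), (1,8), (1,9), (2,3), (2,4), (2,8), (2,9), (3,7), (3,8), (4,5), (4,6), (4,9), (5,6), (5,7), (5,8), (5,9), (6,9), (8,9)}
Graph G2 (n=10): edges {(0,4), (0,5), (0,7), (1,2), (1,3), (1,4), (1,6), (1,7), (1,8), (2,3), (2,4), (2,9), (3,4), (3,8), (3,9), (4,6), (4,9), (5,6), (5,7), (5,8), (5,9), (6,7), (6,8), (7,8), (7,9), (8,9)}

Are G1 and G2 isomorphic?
Yes, isomorphic

The graphs are isomorphic.
One valid mapping φ: V(G1) → V(G2): 0→9, 1→7, 2→8, 3→5, 4→3, 5→4, 6→2, 7→0, 8→6, 9→1

Verify φ preserves adjacency — for each edge of G1, its image is an edge of G2:
  (0,1) → (φ(0),φ(1)) = (7,9) ∈ E(G2) ✓
  (0,2) → (φ(0),φ(2)) = (8,9) ∈ E(G2) ✓
  (0,3) → (φ(0),φ(3)) = (5,9) ∈ E(G2) ✓
  (0,4) → (φ(0),φ(4)) = (3,9) ∈ E(G2) ✓
  (0,5) → (φ(0),φ(5)) = (4,9) ∈ E(G2) ✓
  (0,6) → (φ(0),φ(6)) = (2,9) ∈ E(G2) ✓
  (1,2) → (φ(1),φ(2)) = (7,8) ∈ E(G2) ✓
  (1,3) → (φ(1),φ(3)) = (5,7) ∈ E(G2) ✓
  (1,7) → (φ(1),φ(7)) = (0,7) ∈ E(G2) ✓
  (1,8) → (φ(1),φ(8)) = (6,7) ∈ E(G2) ✓
  (1,9) → (φ(1),φ(9)) = (1,7) ∈ E(G2) ✓
  (2,3) → (φ(2),φ(3)) = (5,8) ∈ E(G2) ✓
  (2,4) → (φ(2),φ(4)) = (3,8) ∈ E(G2) ✓
  (2,8) → (φ(2),φ(8)) = (6,8) ∈ E(G2) ✓
  (2,9) → (φ(2),φ(9)) = (1,8) ∈ E(G2) ✓
  (3,7) → (φ(3),φ(7)) = (0,5) ∈ E(G2) ✓
  (3,8) → (φ(3),φ(8)) = (5,6) ∈ E(G2) ✓
  (4,5) → (φ(4),φ(5)) = (3,4) ∈ E(G2) ✓
  (4,6) → (φ(4),φ(6)) = (2,3) ∈ E(G2) ✓
  (4,9) → (φ(4),φ(9)) = (1,3) ∈ E(G2) ✓
  (5,6) → (φ(5),φ(6)) = (2,4) ∈ E(G2) ✓
  (5,7) → (φ(5),φ(7)) = (0,4) ∈ E(G2) ✓
  (5,8) → (φ(5),φ(8)) = (4,6) ∈ E(G2) ✓
  (5,9) → (φ(5),φ(9)) = (1,4) ∈ E(G2) ✓
  (6,9) → (φ(6),φ(9)) = (1,2) ∈ E(G2) ✓
  (8,9) → (φ(8),φ(9)) = (1,6) ∈ E(G2) ✓
All 26 edges of G1 map to edges of G2, and |E(G1)| = |E(G2)| = 26, so φ is a bijection on edges as well as vertices. Hence G1 ≅ G2.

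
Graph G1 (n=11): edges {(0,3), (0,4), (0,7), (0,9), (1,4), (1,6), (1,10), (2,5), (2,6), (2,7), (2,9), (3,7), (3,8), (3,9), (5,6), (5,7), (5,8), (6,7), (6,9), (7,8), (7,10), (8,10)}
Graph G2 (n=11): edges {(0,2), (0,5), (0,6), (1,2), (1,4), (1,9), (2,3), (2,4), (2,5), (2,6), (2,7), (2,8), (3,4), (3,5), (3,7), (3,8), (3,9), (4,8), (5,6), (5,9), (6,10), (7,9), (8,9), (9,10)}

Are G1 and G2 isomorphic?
No, not isomorphic

The graphs are NOT isomorphic.

Degrees in G1: deg(0)=4, deg(1)=3, deg(2)=4, deg(3)=4, deg(4)=2, deg(5)=4, deg(6)=5, deg(7)=7, deg(8)=4, deg(9)=4, deg(10)=3.
Sorted degree sequence of G1: [7, 5, 4, 4, 4, 4, 4, 4, 3, 3, 2].
Degrees in G2: deg(0)=3, deg(1)=3, deg(2)=8, deg(3)=6, deg(4)=4, deg(5)=5, deg(6)=4, deg(7)=3, deg(8)=4, deg(9)=6, deg(10)=2.
Sorted degree sequence of G2: [8, 6, 6, 5, 4, 4, 4, 3, 3, 3, 2].
The (sorted) degree sequence is an isomorphism invariant, so since G1 and G2 have different degree sequences they cannot be isomorphic.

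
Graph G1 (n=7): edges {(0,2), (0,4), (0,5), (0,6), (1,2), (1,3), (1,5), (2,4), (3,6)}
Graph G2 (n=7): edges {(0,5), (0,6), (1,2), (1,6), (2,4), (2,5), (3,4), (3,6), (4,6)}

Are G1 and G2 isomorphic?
Yes, isomorphic

The graphs are isomorphic.
One valid mapping φ: V(G1) → V(G2): 0→6, 1→2, 2→4, 3→5, 4→3, 5→1, 6→0

Verify φ preserves adjacency — for each edge of G1, its image is an edge of G2:
  (0,2) → (φ(0),φ(2)) = (4,6) ∈ E(G2) ✓
  (0,4) → (φ(0),φ(4)) = (3,6) ∈ E(G2) ✓
  (0,5) → (φ(0),φ(5)) = (1,6) ∈ E(G2) ✓
  (0,6) → (φ(0),φ(6)) = (0,6) ∈ E(G2) ✓
  (1,2) → (φ(1),φ(2)) = (2,4) ∈ E(G2) ✓
  (1,3) → (φ(1),φ(3)) = (2,5) ∈ E(G2) ✓
  (1,5) → (φ(1),φ(5)) = (1,2) ∈ E(G2) ✓
  (2,4) → (φ(2),φ(4)) = (3,4) ∈ E(G2) ✓
  (3,6) → (φ(3),φ(6)) = (0,5) ∈ E(G2) ✓
All 9 edges of G1 map to edges of G2, and |E(G1)| = |E(G2)| = 9, so φ is a bijection on edges as well as vertices. Hence G1 ≅ G2.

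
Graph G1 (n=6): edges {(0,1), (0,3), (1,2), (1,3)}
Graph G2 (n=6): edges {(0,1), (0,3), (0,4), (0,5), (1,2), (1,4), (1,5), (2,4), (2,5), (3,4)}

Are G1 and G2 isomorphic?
No, not isomorphic

The graphs are NOT isomorphic.

Counting triangles (3-cliques): G1 has 1, G2 has 5.
Triangle count is an isomorphism invariant, so differing triangle counts rule out isomorphism.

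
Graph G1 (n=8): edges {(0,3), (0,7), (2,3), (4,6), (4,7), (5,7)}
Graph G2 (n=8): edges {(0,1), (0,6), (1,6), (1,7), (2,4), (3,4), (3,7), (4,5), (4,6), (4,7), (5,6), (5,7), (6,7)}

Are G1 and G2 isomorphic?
No, not isomorphic

The graphs are NOT isomorphic.

Connected components of G1: 2 component(s) with vertex sets [[1], [0, 2, 3, 4, 5, 6, 7]], sizes [1, 7].
Connected components of G2: 1 component(s) with vertex sets [[0, 1, 2, 3, 4, 5, 6, 7]], sizes [8].
The number of connected components (and the multiset of component sizes) is an isomorphism invariant — an isomorphism maps each component of G1 bijectively onto a component of G2. Since G1 has 2 component(s) and G2 has 1, they cannot be isomorphic.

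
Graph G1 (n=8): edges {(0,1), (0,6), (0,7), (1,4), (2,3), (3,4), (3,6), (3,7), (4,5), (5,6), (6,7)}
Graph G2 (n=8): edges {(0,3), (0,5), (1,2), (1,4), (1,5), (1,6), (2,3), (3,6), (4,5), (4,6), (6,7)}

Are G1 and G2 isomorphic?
Yes, isomorphic

The graphs are isomorphic.
One valid mapping φ: V(G1) → V(G2): 0→5, 1→0, 2→7, 3→6, 4→3, 5→2, 6→1, 7→4

Verify φ preserves adjacency — for each edge of G1, its image is an edge of G2:
  (0,1) → (φ(0),φ(1)) = (0,5) ∈ E(G2) ✓
  (0,6) → (φ(0),φ(6)) = (1,5) ∈ E(G2) ✓
  (0,7) → (φ(0),φ(7)) = (4,5) ∈ E(G2) ✓
  (1,4) → (φ(1),φ(4)) = (0,3) ∈ E(G2) ✓
  (2,3) → (φ(2),φ(3)) = (6,7) ∈ E(G2) ✓
  (3,4) → (φ(3),φ(4)) = (3,6) ∈ E(G2) ✓
  (3,6) → (φ(3),φ(6)) = (1,6) ∈ E(G2) ✓
  (3,7) → (φ(3),φ(7)) = (4,6) ∈ E(G2) ✓
  (4,5) → (φ(4),φ(5)) = (2,3) ∈ E(G2) ✓
  (5,6) → (φ(5),φ(6)) = (1,2) ∈ E(G2) ✓
  (6,7) → (φ(6),φ(7)) = (1,4) ∈ E(G2) ✓
All 11 edges of G1 map to edges of G2, and |E(G1)| = |E(G2)| = 11, so φ is a bijection on edges as well as vertices. Hence G1 ≅ G2.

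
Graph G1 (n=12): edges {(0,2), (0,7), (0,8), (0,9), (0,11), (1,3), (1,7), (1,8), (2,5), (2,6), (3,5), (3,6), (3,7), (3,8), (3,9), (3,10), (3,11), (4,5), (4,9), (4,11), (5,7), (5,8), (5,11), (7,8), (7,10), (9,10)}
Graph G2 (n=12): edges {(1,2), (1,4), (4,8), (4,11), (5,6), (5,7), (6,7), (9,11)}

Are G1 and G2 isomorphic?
No, not isomorphic

The graphs are NOT isomorphic.

Connected components of G1: 1 component(s) with vertex sets [[0, 1, 2, 3, 4, 5, 6, 7, 8, 9, 10, 11]], sizes [12].
Connected components of G2: 5 component(s) with vertex sets [[0], [3], [10], [5, 6, 7], [1, 2, 4, 8, 9, 11]], sizes [1, 1, 1, 3, 6].
The number of connected components (and the multiset of component sizes) is an isomorphism invariant — an isomorphism maps each component of G1 bijectively onto a component of G2. Since G1 has 1 component(s) and G2 has 5, they cannot be isomorphic.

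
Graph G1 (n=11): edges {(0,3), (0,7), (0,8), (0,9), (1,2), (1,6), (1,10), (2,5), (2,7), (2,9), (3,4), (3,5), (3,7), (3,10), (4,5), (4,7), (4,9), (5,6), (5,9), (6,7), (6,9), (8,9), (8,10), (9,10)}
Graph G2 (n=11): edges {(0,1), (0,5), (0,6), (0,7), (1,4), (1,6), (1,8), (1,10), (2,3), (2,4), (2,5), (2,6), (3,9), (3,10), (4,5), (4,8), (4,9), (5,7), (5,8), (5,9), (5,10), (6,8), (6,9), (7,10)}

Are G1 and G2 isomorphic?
Yes, isomorphic

The graphs are isomorphic.
One valid mapping φ: V(G1) → V(G2): 0→0, 1→3, 2→9, 3→1, 4→8, 5→4, 6→2, 7→6, 8→7, 9→5, 10→10

Verify φ preserves adjacency — for each edge of G1, its image is an edge of G2:
  (0,3) → (φ(0),φ(3)) = (0,1) ∈ E(G2) ✓
  (0,7) → (φ(0),φ(7)) = (0,6) ∈ E(G2) ✓
  (0,8) → (φ(0),φ(8)) = (0,7) ∈ E(G2) ✓
  (0,9) → (φ(0),φ(9)) = (0,5) ∈ E(G2) ✓
  (1,2) → (φ(1),φ(2)) = (3,9) ∈ E(G2) ✓
  (1,6) → (φ(1),φ(6)) = (2,3) ∈ E(G2) ✓
  (1,10) → (φ(1),φ(10)) = (3,10) ∈ E(G2) ✓
  (2,5) → (φ(2),φ(5)) = (4,9) ∈ E(G2) ✓
  (2,7) → (φ(2),φ(7)) = (6,9) ∈ E(G2) ✓
  (2,9) → (φ(2),φ(9)) = (5,9) ∈ E(G2) ✓
  (3,4) → (φ(3),φ(4)) = (1,8) ∈ E(G2) ✓
  (3,5) → (φ(3),φ(5)) = (1,4) ∈ E(G2) ✓
  (3,7) → (φ(3),φ(7)) = (1,6) ∈ E(G2) ✓
  (3,10) → (φ(3),φ(10)) = (1,10) ∈ E(G2) ✓
  (4,5) → (φ(4),φ(5)) = (4,8) ∈ E(G2) ✓
  (4,7) → (φ(4),φ(7)) = (6,8) ∈ E(G2) ✓
  (4,9) → (φ(4),φ(9)) = (5,8) ∈ E(G2) ✓
  (5,6) → (φ(5),φ(6)) = (2,4) ∈ E(G2) ✓
  (5,9) → (φ(5),φ(9)) = (4,5) ∈ E(G2) ✓
  (6,7) → (φ(6),φ(7)) = (2,6) ∈ E(G2) ✓
  (6,9) → (φ(6),φ(9)) = (2,5) ∈ E(G2) ✓
  (8,9) → (φ(8),φ(9)) = (5,7) ∈ E(G2) ✓
  (8,10) → (φ(8),φ(10)) = (7,10) ∈ E(G2) ✓
  (9,10) → (φ(9),φ(10)) = (5,10) ∈ E(G2) ✓
All 24 edges of G1 map to edges of G2, and |E(G1)| = |E(G2)| = 24, so φ is a bijection on edges as well as vertices. Hence G1 ≅ G2.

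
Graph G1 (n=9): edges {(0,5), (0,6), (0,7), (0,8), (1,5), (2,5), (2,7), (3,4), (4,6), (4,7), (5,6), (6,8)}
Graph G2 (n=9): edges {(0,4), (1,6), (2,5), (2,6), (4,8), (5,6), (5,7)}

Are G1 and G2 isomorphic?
No, not isomorphic

The graphs are NOT isomorphic.

Connected components of G1: 1 component(s) with vertex sets [[0, 1, 2, 3, 4, 5, 6, 7, 8]], sizes [9].
Connected components of G2: 3 component(s) with vertex sets [[3], [0, 4, 8], [1, 2, 5, 6, 7]], sizes [1, 3, 5].
The number of connected components (and the multiset of component sizes) is an isomorphism invariant — an isomorphism maps each component of G1 bijectively onto a component of G2. Since G1 has 1 component(s) and G2 has 3, they cannot be isomorphic.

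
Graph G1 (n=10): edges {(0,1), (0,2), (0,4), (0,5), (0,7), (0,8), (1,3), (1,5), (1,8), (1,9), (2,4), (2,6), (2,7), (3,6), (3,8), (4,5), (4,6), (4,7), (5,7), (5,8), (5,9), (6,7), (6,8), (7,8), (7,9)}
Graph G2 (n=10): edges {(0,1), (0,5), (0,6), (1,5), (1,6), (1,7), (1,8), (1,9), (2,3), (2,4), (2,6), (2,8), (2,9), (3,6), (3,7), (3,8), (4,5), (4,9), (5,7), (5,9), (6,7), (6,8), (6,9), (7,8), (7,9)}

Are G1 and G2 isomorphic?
Yes, isomorphic

The graphs are isomorphic.
One valid mapping φ: V(G1) → V(G2): 0→7, 1→5, 2→3, 3→4, 4→8, 5→1, 6→2, 7→6, 8→9, 9→0

Verify φ preserves adjacency — for each edge of G1, its image is an edge of G2:
  (0,1) → (φ(0),φ(1)) = (5,7) ∈ E(G2) ✓
  (0,2) → (φ(0),φ(2)) = (3,7) ∈ E(G2) ✓
  (0,4) → (φ(0),φ(4)) = (7,8) ∈ E(G2) ✓
  (0,5) → (φ(0),φ(5)) = (1,7) ∈ E(G2) ✓
  (0,7) → (φ(0),φ(7)) = (6,7) ∈ E(G2) ✓
  (0,8) → (φ(0),φ(8)) = (7,9) ∈ E(G2) ✓
  (1,3) → (φ(1),φ(3)) = (4,5) ∈ E(G2) ✓
  (1,5) → (φ(1),φ(5)) = (1,5) ∈ E(G2) ✓
  (1,8) → (φ(1),φ(8)) = (5,9) ∈ E(G2) ✓
  (1,9) → (φ(1),φ(9)) = (0,5) ∈ E(G2) ✓
  (2,4) → (φ(2),φ(4)) = (3,8) ∈ E(G2) ✓
  (2,6) → (φ(2),φ(6)) = (2,3) ∈ E(G2) ✓
  (2,7) → (φ(2),φ(7)) = (3,6) ∈ E(G2) ✓
  (3,6) → (φ(3),φ(6)) = (2,4) ∈ E(G2) ✓
  (3,8) → (φ(3),φ(8)) = (4,9) ∈ E(G2) ✓
  (4,5) → (φ(4),φ(5)) = (1,8) ∈ E(G2) ✓
  (4,6) → (φ(4),φ(6)) = (2,8) ∈ E(G2) ✓
  (4,7) → (φ(4),φ(7)) = (6,8) ∈ E(G2) ✓
  (5,7) → (φ(5),φ(7)) = (1,6) ∈ E(G2) ✓
  (5,8) → (φ(5),φ(8)) = (1,9) ∈ E(G2) ✓
  (5,9) → (φ(5),φ(9)) = (0,1) ∈ E(G2) ✓
  (6,7) → (φ(6),φ(7)) = (2,6) ∈ E(G2) ✓
  (6,8) → (φ(6),φ(8)) = (2,9) ∈ E(G2) ✓
  (7,8) → (φ(7),φ(8)) = (6,9) ∈ E(G2) ✓
  (7,9) → (φ(7),φ(9)) = (0,6) ∈ E(G2) ✓
All 25 edges of G1 map to edges of G2, and |E(G1)| = |E(G2)| = 25, so φ is a bijection on edges as well as vertices. Hence G1 ≅ G2.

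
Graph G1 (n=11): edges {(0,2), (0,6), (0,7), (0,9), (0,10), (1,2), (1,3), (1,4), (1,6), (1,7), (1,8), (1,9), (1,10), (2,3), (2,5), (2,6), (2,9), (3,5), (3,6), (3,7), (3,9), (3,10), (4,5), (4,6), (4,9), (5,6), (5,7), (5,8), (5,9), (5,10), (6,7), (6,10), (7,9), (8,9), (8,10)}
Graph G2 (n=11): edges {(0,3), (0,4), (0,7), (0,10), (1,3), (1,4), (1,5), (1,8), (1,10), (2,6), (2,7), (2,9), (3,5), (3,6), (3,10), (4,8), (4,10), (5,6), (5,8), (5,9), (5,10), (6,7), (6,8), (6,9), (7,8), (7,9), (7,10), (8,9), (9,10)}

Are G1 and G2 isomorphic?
No, not isomorphic

The graphs are NOT isomorphic.

Degrees in G1: deg(0)=5, deg(1)=8, deg(2)=6, deg(3)=7, deg(4)=4, deg(5)=8, deg(6)=8, deg(7)=6, deg(8)=4, deg(9)=8, deg(10)=6.
Sorted degree sequence of G1: [8, 8, 8, 8, 7, 6, 6, 6, 5, 4, 4].
Degrees in G2: deg(0)=4, deg(1)=5, deg(2)=3, deg(3)=5, deg(4)=4, deg(5)=6, deg(6)=6, deg(7)=6, deg(8)=6, deg(9)=6, deg(10)=7.
Sorted degree sequence of G2: [7, 6, 6, 6, 6, 6, 5, 5, 4, 4, 3].
The (sorted) degree sequence is an isomorphism invariant, so since G1 and G2 have different degree sequences they cannot be isomorphic.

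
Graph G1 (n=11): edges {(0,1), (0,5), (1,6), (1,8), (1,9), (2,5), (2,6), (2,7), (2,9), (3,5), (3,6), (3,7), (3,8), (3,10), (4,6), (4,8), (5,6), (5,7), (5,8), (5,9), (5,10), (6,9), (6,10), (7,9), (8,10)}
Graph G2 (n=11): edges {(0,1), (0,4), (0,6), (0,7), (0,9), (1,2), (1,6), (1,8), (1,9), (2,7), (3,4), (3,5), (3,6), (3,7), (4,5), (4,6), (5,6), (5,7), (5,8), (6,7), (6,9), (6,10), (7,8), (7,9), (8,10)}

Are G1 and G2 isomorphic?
Yes, isomorphic

The graphs are isomorphic.
One valid mapping φ: V(G1) → V(G2): 0→10, 1→8, 2→3, 3→0, 4→2, 5→6, 6→7, 7→4, 8→1, 9→5, 10→9

Verify φ preserves adjacency — for each edge of G1, its image is an edge of G2:
  (0,1) → (φ(0),φ(1)) = (8,10) ∈ E(G2) ✓
  (0,5) → (φ(0),φ(5)) = (6,10) ∈ E(G2) ✓
  (1,6) → (φ(1),φ(6)) = (7,8) ∈ E(G2) ✓
  (1,8) → (φ(1),φ(8)) = (1,8) ∈ E(G2) ✓
  (1,9) → (φ(1),φ(9)) = (5,8) ∈ E(G2) ✓
  (2,5) → (φ(2),φ(5)) = (3,6) ∈ E(G2) ✓
  (2,6) → (φ(2),φ(6)) = (3,7) ∈ E(G2) ✓
  (2,7) → (φ(2),φ(7)) = (3,4) ∈ E(G2) ✓
  (2,9) → (φ(2),φ(9)) = (3,5) ∈ E(G2) ✓
  (3,5) → (φ(3),φ(5)) = (0,6) ∈ E(G2) ✓
  (3,6) → (φ(3),φ(6)) = (0,7) ∈ E(G2) ✓
  (3,7) → (φ(3),φ(7)) = (0,4) ∈ E(G2) ✓
  (3,8) → (φ(3),φ(8)) = (0,1) ∈ E(G2) ✓
  (3,10) → (φ(3),φ(10)) = (0,9) ∈ E(G2) ✓
  (4,6) → (φ(4),φ(6)) = (2,7) ∈ E(G2) ✓
  (4,8) → (φ(4),φ(8)) = (1,2) ∈ E(G2) ✓
  (5,6) → (φ(5),φ(6)) = (6,7) ∈ E(G2) ✓
  (5,7) → (φ(5),φ(7)) = (4,6) ∈ E(G2) ✓
  (5,8) → (φ(5),φ(8)) = (1,6) ∈ E(G2) ✓
  (5,9) → (φ(5),φ(9)) = (5,6) ∈ E(G2) ✓
  (5,10) → (φ(5),φ(10)) = (6,9) ∈ E(G2) ✓
  (6,9) → (φ(6),φ(9)) = (5,7) ∈ E(G2) ✓
  (6,10) → (φ(6),φ(10)) = (7,9) ∈ E(G2) ✓
  (7,9) → (φ(7),φ(9)) = (4,5) ∈ E(G2) ✓
  (8,10) → (φ(8),φ(10)) = (1,9) ∈ E(G2) ✓
All 25 edges of G1 map to edges of G2, and |E(G1)| = |E(G2)| = 25, so φ is a bijection on edges as well as vertices. Hence G1 ≅ G2.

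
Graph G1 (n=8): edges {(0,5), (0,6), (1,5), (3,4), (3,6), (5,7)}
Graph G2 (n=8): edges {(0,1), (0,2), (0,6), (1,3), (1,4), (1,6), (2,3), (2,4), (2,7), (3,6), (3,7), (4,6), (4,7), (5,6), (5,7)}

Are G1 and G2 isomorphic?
No, not isomorphic

The graphs are NOT isomorphic.

Degrees in G1: deg(0)=2, deg(1)=1, deg(2)=0, deg(3)=2, deg(4)=1, deg(5)=3, deg(6)=2, deg(7)=1.
Sorted degree sequence of G1: [3, 2, 2, 2, 1, 1, 1, 0].
Degrees in G2: deg(0)=3, deg(1)=4, deg(2)=4, deg(3)=4, deg(4)=4, deg(5)=2, deg(6)=5, deg(7)=4.
Sorted degree sequence of G2: [5, 4, 4, 4, 4, 4, 3, 2].
The (sorted) degree sequence is an isomorphism invariant, so since G1 and G2 have different degree sequences they cannot be isomorphic.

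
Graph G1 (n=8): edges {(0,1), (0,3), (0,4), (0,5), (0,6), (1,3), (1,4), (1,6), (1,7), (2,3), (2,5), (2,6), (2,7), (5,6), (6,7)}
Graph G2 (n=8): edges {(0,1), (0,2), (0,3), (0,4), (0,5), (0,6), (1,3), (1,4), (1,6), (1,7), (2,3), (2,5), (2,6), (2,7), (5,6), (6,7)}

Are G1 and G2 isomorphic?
No, not isomorphic

The graphs are NOT isomorphic.

Counting edges: G1 has 15 edge(s); G2 has 16 edge(s).
Edge count is an isomorphism invariant (a bijection on vertices induces a bijection on edges), so differing edge counts rule out isomorphism.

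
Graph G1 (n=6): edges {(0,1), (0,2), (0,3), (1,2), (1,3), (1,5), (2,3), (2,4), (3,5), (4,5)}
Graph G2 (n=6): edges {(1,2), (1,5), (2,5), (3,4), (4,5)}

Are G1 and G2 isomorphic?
No, not isomorphic

The graphs are NOT isomorphic.

Degrees in G1: deg(0)=3, deg(1)=4, deg(2)=4, deg(3)=4, deg(4)=2, deg(5)=3.
Sorted degree sequence of G1: [4, 4, 4, 3, 3, 2].
Degrees in G2: deg(0)=0, deg(1)=2, deg(2)=2, deg(3)=1, deg(4)=2, deg(5)=3.
Sorted degree sequence of G2: [3, 2, 2, 2, 1, 0].
The (sorted) degree sequence is an isomorphism invariant, so since G1 and G2 have different degree sequences they cannot be isomorphic.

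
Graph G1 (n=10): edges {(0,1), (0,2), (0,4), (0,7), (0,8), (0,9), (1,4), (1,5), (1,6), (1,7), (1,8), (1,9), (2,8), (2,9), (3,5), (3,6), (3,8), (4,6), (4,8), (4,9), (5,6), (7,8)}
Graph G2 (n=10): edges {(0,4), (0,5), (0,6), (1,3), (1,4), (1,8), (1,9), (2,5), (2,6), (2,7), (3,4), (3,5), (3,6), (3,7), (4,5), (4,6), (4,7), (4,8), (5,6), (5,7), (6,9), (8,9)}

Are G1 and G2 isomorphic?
Yes, isomorphic

The graphs are isomorphic.
One valid mapping φ: V(G1) → V(G2): 0→5, 1→4, 2→2, 3→9, 4→3, 5→8, 6→1, 7→0, 8→6, 9→7

Verify φ preserves adjacency — for each edge of G1, its image is an edge of G2:
  (0,1) → (φ(0),φ(1)) = (4,5) ∈ E(G2) ✓
  (0,2) → (φ(0),φ(2)) = (2,5) ∈ E(G2) ✓
  (0,4) → (φ(0),φ(4)) = (3,5) ∈ E(G2) ✓
  (0,7) → (φ(0),φ(7)) = (0,5) ∈ E(G2) ✓
  (0,8) → (φ(0),φ(8)) = (5,6) ∈ E(G2) ✓
  (0,9) → (φ(0),φ(9)) = (5,7) ∈ E(G2) ✓
  (1,4) → (φ(1),φ(4)) = (3,4) ∈ E(G2) ✓
  (1,5) → (φ(1),φ(5)) = (4,8) ∈ E(G2) ✓
  (1,6) → (φ(1),φ(6)) = (1,4) ∈ E(G2) ✓
  (1,7) → (φ(1),φ(7)) = (0,4) ∈ E(G2) ✓
  (1,8) → (φ(1),φ(8)) = (4,6) ∈ E(G2) ✓
  (1,9) → (φ(1),φ(9)) = (4,7) ∈ E(G2) ✓
  (2,8) → (φ(2),φ(8)) = (2,6) ∈ E(G2) ✓
  (2,9) → (φ(2),φ(9)) = (2,7) ∈ E(G2) ✓
  (3,5) → (φ(3),φ(5)) = (8,9) ∈ E(G2) ✓
  (3,6) → (φ(3),φ(6)) = (1,9) ∈ E(G2) ✓
  (3,8) → (φ(3),φ(8)) = (6,9) ∈ E(G2) ✓
  (4,6) → (φ(4),φ(6)) = (1,3) ∈ E(G2) ✓
  (4,8) → (φ(4),φ(8)) = (3,6) ∈ E(G2) ✓
  (4,9) → (φ(4),φ(9)) = (3,7) ∈ E(G2) ✓
  (5,6) → (φ(5),φ(6)) = (1,8) ∈ E(G2) ✓
  (7,8) → (φ(7),φ(8)) = (0,6) ∈ E(G2) ✓
All 22 edges of G1 map to edges of G2, and |E(G1)| = |E(G2)| = 22, so φ is a bijection on edges as well as vertices. Hence G1 ≅ G2.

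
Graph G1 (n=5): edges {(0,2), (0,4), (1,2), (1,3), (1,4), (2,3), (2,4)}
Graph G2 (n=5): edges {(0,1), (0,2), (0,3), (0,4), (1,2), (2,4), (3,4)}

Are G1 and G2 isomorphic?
Yes, isomorphic

The graphs are isomorphic.
One valid mapping φ: V(G1) → V(G2): 0→1, 1→4, 2→0, 3→3, 4→2

Verify φ preserves adjacency — for each edge of G1, its image is an edge of G2:
  (0,2) → (φ(0),φ(2)) = (0,1) ∈ E(G2) ✓
  (0,4) → (φ(0),φ(4)) = (1,2) ∈ E(G2) ✓
  (1,2) → (φ(1),φ(2)) = (0,4) ∈ E(G2) ✓
  (1,3) → (φ(1),φ(3)) = (3,4) ∈ E(G2) ✓
  (1,4) → (φ(1),φ(4)) = (2,4) ∈ E(G2) ✓
  (2,3) → (φ(2),φ(3)) = (0,3) ∈ E(G2) ✓
  (2,4) → (φ(2),φ(4)) = (0,2) ∈ E(G2) ✓
All 7 edges of G1 map to edges of G2, and |E(G1)| = |E(G2)| = 7, so φ is a bijection on edges as well as vertices. Hence G1 ≅ G2.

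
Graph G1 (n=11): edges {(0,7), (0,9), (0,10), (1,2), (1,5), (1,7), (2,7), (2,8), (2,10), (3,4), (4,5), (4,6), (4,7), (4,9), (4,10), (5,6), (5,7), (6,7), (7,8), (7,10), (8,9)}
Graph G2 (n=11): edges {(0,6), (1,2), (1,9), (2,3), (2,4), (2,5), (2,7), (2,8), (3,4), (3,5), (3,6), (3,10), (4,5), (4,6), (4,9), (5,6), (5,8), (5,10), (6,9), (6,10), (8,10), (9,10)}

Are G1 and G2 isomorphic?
No, not isomorphic

The graphs are NOT isomorphic.

Counting triangles (3-cliques): G1 has 10, G2 has 14.
Triangle count is an isomorphism invariant, so differing triangle counts rule out isomorphism.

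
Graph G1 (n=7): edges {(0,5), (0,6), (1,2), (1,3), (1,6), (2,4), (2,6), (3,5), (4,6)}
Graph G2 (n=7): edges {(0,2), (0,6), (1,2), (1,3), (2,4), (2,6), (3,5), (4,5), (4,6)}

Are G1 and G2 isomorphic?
Yes, isomorphic

The graphs are isomorphic.
One valid mapping φ: V(G1) → V(G2): 0→1, 1→4, 2→6, 3→5, 4→0, 5→3, 6→2

Verify φ preserves adjacency — for each edge of G1, its image is an edge of G2:
  (0,5) → (φ(0),φ(5)) = (1,3) ∈ E(G2) ✓
  (0,6) → (φ(0),φ(6)) = (1,2) ∈ E(G2) ✓
  (1,2) → (φ(1),φ(2)) = (4,6) ∈ E(G2) ✓
  (1,3) → (φ(1),φ(3)) = (4,5) ∈ E(G2) ✓
  (1,6) → (φ(1),φ(6)) = (2,4) ∈ E(G2) ✓
  (2,4) → (φ(2),φ(4)) = (0,6) ∈ E(G2) ✓
  (2,6) → (φ(2),φ(6)) = (2,6) ∈ E(G2) ✓
  (3,5) → (φ(3),φ(5)) = (3,5) ∈ E(G2) ✓
  (4,6) → (φ(4),φ(6)) = (0,2) ∈ E(G2) ✓
All 9 edges of G1 map to edges of G2, and |E(G1)| = |E(G2)| = 9, so φ is a bijection on edges as well as vertices. Hence G1 ≅ G2.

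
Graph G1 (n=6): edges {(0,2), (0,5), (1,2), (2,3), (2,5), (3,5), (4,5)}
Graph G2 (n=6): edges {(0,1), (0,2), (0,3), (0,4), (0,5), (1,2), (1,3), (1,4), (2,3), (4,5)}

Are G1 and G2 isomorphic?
No, not isomorphic

The graphs are NOT isomorphic.

Degrees in G1: deg(0)=2, deg(1)=1, deg(2)=4, deg(3)=2, deg(4)=1, deg(5)=4.
Sorted degree sequence of G1: [4, 4, 2, 2, 1, 1].
Degrees in G2: deg(0)=5, deg(1)=4, deg(2)=3, deg(3)=3, deg(4)=3, deg(5)=2.
Sorted degree sequence of G2: [5, 4, 3, 3, 3, 2].
The (sorted) degree sequence is an isomorphism invariant, so since G1 and G2 have different degree sequences they cannot be isomorphic.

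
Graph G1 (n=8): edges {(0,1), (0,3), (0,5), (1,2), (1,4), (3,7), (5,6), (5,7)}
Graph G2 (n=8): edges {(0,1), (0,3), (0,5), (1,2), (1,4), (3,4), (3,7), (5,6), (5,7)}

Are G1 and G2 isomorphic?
No, not isomorphic

The graphs are NOT isomorphic.

Counting edges: G1 has 8 edge(s); G2 has 9 edge(s).
Edge count is an isomorphism invariant (a bijection on vertices induces a bijection on edges), so differing edge counts rule out isomorphism.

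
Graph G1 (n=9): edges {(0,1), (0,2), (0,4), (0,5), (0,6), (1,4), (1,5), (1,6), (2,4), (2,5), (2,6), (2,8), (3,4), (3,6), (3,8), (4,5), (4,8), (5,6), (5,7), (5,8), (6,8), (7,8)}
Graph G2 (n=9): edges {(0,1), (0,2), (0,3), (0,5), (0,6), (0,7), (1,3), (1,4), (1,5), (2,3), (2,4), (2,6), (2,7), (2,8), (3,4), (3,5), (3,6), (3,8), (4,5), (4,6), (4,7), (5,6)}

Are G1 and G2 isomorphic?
Yes, isomorphic

The graphs are isomorphic.
One valid mapping φ: V(G1) → V(G2): 0→5, 1→1, 2→6, 3→7, 4→4, 5→3, 6→0, 7→8, 8→2

Verify φ preserves adjacency — for each edge of G1, its image is an edge of G2:
  (0,1) → (φ(0),φ(1)) = (1,5) ∈ E(G2) ✓
  (0,2) → (φ(0),φ(2)) = (5,6) ∈ E(G2) ✓
  (0,4) → (φ(0),φ(4)) = (4,5) ∈ E(G2) ✓
  (0,5) → (φ(0),φ(5)) = (3,5) ∈ E(G2) ✓
  (0,6) → (φ(0),φ(6)) = (0,5) ∈ E(G2) ✓
  (1,4) → (φ(1),φ(4)) = (1,4) ∈ E(G2) ✓
  (1,5) → (φ(1),φ(5)) = (1,3) ∈ E(G2) ✓
  (1,6) → (φ(1),φ(6)) = (0,1) ∈ E(G2) ✓
  (2,4) → (φ(2),φ(4)) = (4,6) ∈ E(G2) ✓
  (2,5) → (φ(2),φ(5)) = (3,6) ∈ E(G2) ✓
  (2,6) → (φ(2),φ(6)) = (0,6) ∈ E(G2) ✓
  (2,8) → (φ(2),φ(8)) = (2,6) ∈ E(G2) ✓
  (3,4) → (φ(3),φ(4)) = (4,7) ∈ E(G2) ✓
  (3,6) → (φ(3),φ(6)) = (0,7) ∈ E(G2) ✓
  (3,8) → (φ(3),φ(8)) = (2,7) ∈ E(G2) ✓
  (4,5) → (φ(4),φ(5)) = (3,4) ∈ E(G2) ✓
  (4,8) → (φ(4),φ(8)) = (2,4) ∈ E(G2) ✓
  (5,6) → (φ(5),φ(6)) = (0,3) ∈ E(G2) ✓
  (5,7) → (φ(5),φ(7)) = (3,8) ∈ E(G2) ✓
  (5,8) → (φ(5),φ(8)) = (2,3) ∈ E(G2) ✓
  (6,8) → (φ(6),φ(8)) = (0,2) ∈ E(G2) ✓
  (7,8) → (φ(7),φ(8)) = (2,8) ∈ E(G2) ✓
All 22 edges of G1 map to edges of G2, and |E(G1)| = |E(G2)| = 22, so φ is a bijection on edges as well as vertices. Hence G1 ≅ G2.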